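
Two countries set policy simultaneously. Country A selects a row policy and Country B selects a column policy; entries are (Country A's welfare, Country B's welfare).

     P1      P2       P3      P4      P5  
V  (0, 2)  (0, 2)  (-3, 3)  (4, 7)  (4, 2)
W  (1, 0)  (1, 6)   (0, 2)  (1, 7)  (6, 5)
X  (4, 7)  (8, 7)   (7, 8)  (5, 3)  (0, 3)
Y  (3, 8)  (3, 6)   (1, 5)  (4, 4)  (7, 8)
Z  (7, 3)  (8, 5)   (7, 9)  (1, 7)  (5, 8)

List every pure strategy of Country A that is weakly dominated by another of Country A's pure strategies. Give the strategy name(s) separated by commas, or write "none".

V, W

V: dominated, since Y does at least as well everywhere (P1: 3>0, P2: 3>0, P3: 1>-3, P4: 4=4, P5: 7>4).
W is weakly dominated by Y (P1: 3>1, P2: 3>1, P3: 1>0, P4: 4>1, P5: 7>6).
Nothing dominates X: V at P1 (4>0); W at P1 (4>1); Y at P1 (4>3); Z at P4 (5>1).
Y: no other strategy beats it everywhere (V at P1 (3>0); W at P1 (3>1); X at P5 (7>0); Z at P4 (4>1)).
Nothing dominates Z: V at P1 (7>0); W at P1 (7>1); X at P1 (7>4); Y at P1 (7>3).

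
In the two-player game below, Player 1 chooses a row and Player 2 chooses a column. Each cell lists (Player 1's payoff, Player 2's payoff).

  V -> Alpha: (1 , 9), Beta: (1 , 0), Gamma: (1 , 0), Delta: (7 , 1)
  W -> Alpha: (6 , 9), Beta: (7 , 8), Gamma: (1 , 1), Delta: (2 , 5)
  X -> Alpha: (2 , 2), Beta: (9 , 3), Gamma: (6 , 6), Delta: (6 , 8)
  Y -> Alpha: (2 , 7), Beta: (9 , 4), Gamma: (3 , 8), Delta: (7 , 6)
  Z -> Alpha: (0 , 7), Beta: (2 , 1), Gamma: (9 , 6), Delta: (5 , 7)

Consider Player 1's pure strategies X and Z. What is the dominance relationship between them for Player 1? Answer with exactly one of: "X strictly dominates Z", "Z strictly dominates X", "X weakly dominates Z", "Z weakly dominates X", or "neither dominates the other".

neither dominates the other

Compare X to Z across every action of Player 2: Alpha: 2>0, Beta: 9>2, Gamma: 6<9, Delta: 6>5.
X does better at Alpha, Beta, Delta but worse at Gamma; neither strategy dominates the other.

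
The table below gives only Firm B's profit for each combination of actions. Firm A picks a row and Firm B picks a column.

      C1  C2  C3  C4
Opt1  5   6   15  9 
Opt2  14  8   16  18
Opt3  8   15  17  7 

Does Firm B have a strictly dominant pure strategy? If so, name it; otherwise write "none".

C1 fails to dominate C2 at Opt1 (5<6).
C2 fails to dominate C1 at Opt2 (8<14).
C3 fails to dominate C4 at Opt2 (16<18).
C4 fails to dominate C1 at Opt3 (7<8).
No single strategy dominates all the others.

none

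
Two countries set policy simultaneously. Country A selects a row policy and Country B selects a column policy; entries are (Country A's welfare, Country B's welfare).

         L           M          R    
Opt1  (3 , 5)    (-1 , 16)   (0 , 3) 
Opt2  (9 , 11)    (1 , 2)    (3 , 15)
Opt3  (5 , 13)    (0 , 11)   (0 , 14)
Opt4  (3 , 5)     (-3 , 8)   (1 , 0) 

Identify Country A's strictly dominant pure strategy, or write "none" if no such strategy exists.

Opt2 vs Opt1: L: 9>3, M: 1>-1, R: 3>0.
Opt2 vs Opt3: L: 9>5, M: 1>0, R: 3>0.
Opt2 vs Opt4: L: 9>3, M: 1>-3, R: 3>1.
Opt2 strictly beats every other strategy against every opponent action, so it is strictly dominant.

Opt2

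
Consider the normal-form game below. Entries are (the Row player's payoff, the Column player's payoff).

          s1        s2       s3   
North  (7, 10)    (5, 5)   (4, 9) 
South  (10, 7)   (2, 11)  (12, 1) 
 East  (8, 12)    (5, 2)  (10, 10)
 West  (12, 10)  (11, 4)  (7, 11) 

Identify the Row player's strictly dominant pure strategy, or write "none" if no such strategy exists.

none

North fails to dominate South at s1 (7<10).
South fails to dominate North at s2 (2<5).
East fails to dominate North at s2 (5=5).
West fails to dominate South at s3 (7<12).
No single strategy dominates all the others.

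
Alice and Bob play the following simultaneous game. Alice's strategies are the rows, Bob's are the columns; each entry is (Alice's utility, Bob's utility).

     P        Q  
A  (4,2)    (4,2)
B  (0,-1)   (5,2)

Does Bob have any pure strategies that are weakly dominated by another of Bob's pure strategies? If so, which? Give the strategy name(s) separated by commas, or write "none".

P is weakly dominated by Q (A: 2=2, B: 2>-1).
Nothing dominates Q: P at B (2>-1).

P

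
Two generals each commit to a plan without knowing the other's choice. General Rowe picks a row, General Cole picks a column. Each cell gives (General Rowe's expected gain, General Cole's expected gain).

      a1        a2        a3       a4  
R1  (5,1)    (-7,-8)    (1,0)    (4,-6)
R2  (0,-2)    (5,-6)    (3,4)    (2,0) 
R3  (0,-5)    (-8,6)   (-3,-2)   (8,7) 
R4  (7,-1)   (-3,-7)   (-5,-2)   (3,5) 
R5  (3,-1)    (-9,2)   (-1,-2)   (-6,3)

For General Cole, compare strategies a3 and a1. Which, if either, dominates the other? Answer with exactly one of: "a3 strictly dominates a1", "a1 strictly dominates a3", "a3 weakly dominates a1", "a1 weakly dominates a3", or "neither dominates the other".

a3's payoffs vs a1's, by General Rowe's action — R1: 0<1, R2: 4>-2, R3: -2>-5, R4: -2<-1, R5: -2<-1.
a3 does better at R2, R3 but worse at R1, R4, R5; neither strategy dominates the other.

neither dominates the other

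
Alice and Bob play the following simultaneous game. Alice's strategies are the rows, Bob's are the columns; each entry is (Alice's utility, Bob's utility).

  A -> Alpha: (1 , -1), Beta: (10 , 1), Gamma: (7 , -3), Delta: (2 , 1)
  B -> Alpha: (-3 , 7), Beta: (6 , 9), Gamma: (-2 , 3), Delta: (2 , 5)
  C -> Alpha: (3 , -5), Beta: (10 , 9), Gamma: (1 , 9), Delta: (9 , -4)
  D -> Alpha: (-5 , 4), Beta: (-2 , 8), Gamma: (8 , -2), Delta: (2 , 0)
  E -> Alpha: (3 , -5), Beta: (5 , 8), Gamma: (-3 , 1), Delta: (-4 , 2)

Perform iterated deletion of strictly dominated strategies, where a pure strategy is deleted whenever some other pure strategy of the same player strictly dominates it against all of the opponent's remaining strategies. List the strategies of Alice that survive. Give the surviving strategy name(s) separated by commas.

A, C, D

Row B is eliminated: C beats it against every remaining column (Alpha: 3>-3, Beta: 10>6, Gamma: 1>-2, Delta: 9>2).
Column Alpha is eliminated: Beta beats it against every remaining row (A: 1>-1, C: 9>-5, D: 8>4, E: 8>-5).
For Alice, A strictly dominates E on the remaining columns (Beta: 10>5, Gamma: 7>-3, Delta: 2>-4); eliminate E.
Among the remaining strategies, none is strictly dominated by another pure strategy of the same player, so the elimination stops.
Surviving strategies — Alice: {A, C, D}; Bob: {Beta, Gamma, Delta}.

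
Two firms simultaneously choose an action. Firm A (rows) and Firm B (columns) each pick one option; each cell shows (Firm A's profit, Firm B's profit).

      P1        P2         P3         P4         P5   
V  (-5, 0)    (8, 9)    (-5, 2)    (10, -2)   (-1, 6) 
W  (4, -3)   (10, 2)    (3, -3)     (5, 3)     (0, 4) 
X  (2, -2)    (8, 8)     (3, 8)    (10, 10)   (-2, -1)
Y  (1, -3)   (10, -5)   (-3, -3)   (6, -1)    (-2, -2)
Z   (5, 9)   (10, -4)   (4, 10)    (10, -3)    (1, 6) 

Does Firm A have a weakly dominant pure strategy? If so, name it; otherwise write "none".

Z

Z vs V: P1: 5>-5, P2: 10>8, P3: 4>-5, P4: 10=10, P5: 1>-1.
Z vs W: P1: 5>4, P2: 10=10, P3: 4>3, P4: 10>5, P5: 1>0.
Z vs X: P1: 5>2, P2: 10>8, P3: 4>3, P4: 10=10, P5: 1>-2.
Z vs Y: P1: 5>1, P2: 10=10, P3: 4>-3, P4: 10>6, P5: 1>-2.
Z is at least as good as every other strategy against every opponent action, so it is weakly dominant.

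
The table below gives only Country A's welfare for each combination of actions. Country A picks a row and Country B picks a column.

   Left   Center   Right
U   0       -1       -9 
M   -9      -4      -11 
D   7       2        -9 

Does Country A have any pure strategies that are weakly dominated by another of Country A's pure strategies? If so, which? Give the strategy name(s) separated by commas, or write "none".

U, M

U: dominated, since D does at least as well everywhere (Left: 7>0, Center: 2>-1, Right: -9=-9).
U weakly dominates M — Left: 0>-9, Center: -1>-4, Right: -9>-11.
D: no other strategy beats it everywhere (U at Left (7>0); M at Left (7>-9)).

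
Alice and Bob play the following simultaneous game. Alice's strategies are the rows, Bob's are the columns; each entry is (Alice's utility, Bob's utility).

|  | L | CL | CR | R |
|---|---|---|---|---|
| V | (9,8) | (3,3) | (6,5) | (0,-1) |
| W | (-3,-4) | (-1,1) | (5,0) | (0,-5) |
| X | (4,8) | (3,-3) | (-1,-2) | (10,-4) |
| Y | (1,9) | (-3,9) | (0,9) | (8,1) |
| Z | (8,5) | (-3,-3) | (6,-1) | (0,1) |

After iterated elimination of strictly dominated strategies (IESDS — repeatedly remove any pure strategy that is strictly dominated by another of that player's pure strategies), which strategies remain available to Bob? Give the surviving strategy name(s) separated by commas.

L

For Bob, L strictly dominates R on the remaining rows (V: 8>-1, W: -4>-5, X: 8>-4, Y: 9>1, Z: 5>1); eliminate R.
Row W is eliminated: V beats it against every remaining column (L: 9>-3, CL: 3>-1, CR: 6>5).
Row Y is eliminated: V beats it against every remaining column (L: 9>1, CL: 3>-3, CR: 6>0).
Column CL is eliminated: L beats it against every remaining row (V: 8>3, X: 8>-3, Z: 5>-3).
For Alice, V strictly dominates X on the remaining columns (L: 9>4, CR: 6>-1); eliminate X.
Column CR is eliminated: L beats it against every remaining row (V: 8>5, Z: 5>-1).
Row Z is eliminated: V beats it against every remaining column (L: 9>8).
Among the remaining strategies, none is strictly dominated by another pure strategy of the same player, so the elimination stops.
Surviving strategies — Alice: {V}; Bob: {L}.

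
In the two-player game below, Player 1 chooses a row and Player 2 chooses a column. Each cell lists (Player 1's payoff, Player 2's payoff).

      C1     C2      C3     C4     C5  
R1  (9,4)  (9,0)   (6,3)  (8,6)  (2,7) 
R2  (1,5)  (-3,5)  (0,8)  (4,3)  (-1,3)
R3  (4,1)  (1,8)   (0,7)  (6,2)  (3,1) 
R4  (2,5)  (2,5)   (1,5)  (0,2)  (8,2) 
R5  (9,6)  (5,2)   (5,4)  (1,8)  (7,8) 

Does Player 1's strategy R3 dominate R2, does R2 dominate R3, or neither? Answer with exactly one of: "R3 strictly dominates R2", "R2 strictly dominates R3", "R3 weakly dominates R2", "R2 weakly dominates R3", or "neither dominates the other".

R3 weakly dominates R2

R3's payoffs vs R2's, by Player 2's action — C1: 4>1, C2: 1>-3, C3: 0=0, C4: 6>4, C5: 3>-1.
R3 is at least as good everywhere and strictly better somewhere (tied only at C3), so R3 weakly but not strictly dominates R2.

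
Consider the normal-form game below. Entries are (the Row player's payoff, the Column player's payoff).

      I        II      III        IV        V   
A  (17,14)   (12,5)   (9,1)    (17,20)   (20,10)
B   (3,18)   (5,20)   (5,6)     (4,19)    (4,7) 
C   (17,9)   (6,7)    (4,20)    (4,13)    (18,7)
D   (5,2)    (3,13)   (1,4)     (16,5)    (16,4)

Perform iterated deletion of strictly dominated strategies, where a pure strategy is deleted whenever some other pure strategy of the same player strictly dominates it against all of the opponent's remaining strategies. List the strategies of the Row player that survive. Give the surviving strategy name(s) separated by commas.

A

Row B is eliminated: A beats it against every remaining column (I: 17>3, II: 12>5, III: 9>5, IV: 17>4, V: 20>4).
The Row player's strategy D is strictly dominated by A (I: 17>5, II: 12>3, III: 9>1, IV: 17>16, V: 20>16) and is removed.
The Column player's strategy I is strictly dominated by IV (A: 20>14, C: 13>9) and is removed.
For the Row player, A strictly dominates C on the remaining columns (II: 12>6, III: 9>4, IV: 17>4, V: 20>18); eliminate C.
For the Column player, IV strictly dominates II on the remaining rows (A: 20>5); eliminate II.
Column III is eliminated: IV beats it against every remaining row (A: 20>1).
The Column player's strategy V is strictly dominated by IV (A: 20>10) and is removed.
Among the remaining strategies, none is strictly dominated by another pure strategy of the same player, so the elimination stops.
Surviving strategies — the Row player: {A}; the Column player: {IV}.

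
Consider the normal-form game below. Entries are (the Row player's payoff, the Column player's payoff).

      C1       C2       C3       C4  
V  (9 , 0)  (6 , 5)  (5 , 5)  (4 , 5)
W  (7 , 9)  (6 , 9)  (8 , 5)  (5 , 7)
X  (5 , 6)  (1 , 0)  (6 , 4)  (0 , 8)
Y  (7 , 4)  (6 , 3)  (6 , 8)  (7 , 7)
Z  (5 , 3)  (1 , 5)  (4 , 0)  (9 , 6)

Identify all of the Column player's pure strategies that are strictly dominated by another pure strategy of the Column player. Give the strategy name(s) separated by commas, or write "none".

none

C1: no other strategy beats it everywhere (C2 at W (9=9); C3 at W (9>5); C4 at W (9>7)).
C2: no other strategy beats it everywhere (C1 at V (5>0); C3 at V (5=5); C4 at V (5=5)).
C3: no other strategy beats it everywhere (C1 at V (5>0); C2 at V (5=5); C4 at V (5=5)).
C4: no other strategy beats it everywhere (C1 at V (5>0); C2 at V (5=5); C3 at V (5=5)).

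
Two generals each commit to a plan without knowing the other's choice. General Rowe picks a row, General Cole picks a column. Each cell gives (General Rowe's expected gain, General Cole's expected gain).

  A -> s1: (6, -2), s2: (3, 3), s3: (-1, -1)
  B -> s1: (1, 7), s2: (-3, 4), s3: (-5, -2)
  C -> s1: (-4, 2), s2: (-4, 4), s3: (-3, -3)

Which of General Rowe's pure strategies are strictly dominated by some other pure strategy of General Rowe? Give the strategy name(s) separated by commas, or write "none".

A is not dominated — it holds its own against B at s1 (6>1); C at s1 (6>-4).
B: dominated, since A does at least as well everywhere (s1: 6>1, s2: 3>-3, s3: -1>-5).
C: dominated, since A does at least as well everywhere (s1: 6>-4, s2: 3>-4, s3: -1>-3).

B, C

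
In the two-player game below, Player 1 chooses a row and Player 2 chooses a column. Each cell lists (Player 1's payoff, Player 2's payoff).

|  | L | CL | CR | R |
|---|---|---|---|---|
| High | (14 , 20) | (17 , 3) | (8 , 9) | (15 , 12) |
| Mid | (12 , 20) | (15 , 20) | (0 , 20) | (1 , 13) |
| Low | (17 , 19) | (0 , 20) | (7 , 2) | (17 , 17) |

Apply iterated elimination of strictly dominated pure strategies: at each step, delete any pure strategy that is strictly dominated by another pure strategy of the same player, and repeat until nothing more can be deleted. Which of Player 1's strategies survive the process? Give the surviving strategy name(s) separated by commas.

For Player 1, High strictly dominates Mid on the remaining columns (L: 14>12, CL: 17>15, CR: 8>0, R: 15>1); eliminate Mid.
Player 2's strategy CR is strictly dominated by L (High: 20>9, Low: 19>2) and is removed.
For Player 2, L strictly dominates R on the remaining rows (High: 20>12, Low: 19>17); eliminate R.
Among the remaining strategies, none is strictly dominated by another pure strategy of the same player, so the elimination stops.
Surviving strategies — Player 1: {High, Low}; Player 2: {L, CL}.

High, Low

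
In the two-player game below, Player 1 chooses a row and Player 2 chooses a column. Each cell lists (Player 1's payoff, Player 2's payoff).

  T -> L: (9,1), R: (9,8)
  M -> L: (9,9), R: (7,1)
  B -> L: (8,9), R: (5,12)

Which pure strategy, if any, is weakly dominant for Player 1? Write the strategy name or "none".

T

T vs M: L: 9=9, R: 9>7.
T vs B: L: 9>8, R: 9>5.
T is at least as good as every other strategy against every opponent action, so it is weakly dominant.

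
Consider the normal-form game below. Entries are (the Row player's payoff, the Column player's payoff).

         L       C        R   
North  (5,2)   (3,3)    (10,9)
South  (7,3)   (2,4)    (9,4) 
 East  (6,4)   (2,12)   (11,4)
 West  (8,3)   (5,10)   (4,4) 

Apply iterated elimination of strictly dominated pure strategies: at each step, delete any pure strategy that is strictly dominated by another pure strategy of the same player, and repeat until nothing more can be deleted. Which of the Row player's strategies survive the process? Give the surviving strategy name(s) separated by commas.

Column L is eliminated: C beats it against every remaining row (North: 3>2, South: 4>3, East: 12>4, West: 10>3).
Row South is eliminated: North beats it against every remaining column (C: 3>2, R: 10>9).
Among the remaining strategies, none is strictly dominated by another pure strategy of the same player, so the elimination stops.
Surviving strategies — the Row player: {North, East, West}; the Column player: {C, R}.

North, East, West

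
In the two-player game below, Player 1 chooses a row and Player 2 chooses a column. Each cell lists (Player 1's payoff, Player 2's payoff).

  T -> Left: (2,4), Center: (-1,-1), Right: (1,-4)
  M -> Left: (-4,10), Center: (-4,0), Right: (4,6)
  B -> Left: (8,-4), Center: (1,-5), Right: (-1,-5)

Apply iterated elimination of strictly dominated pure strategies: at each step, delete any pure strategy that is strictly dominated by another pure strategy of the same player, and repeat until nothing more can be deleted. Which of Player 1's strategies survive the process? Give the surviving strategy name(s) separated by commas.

Player 2's strategy Center is strictly dominated by Left (T: 4>-1, M: 10>0, B: -4>-5) and is removed.
Column Right is eliminated: Left beats it against every remaining row (T: 4>-4, M: 10>6, B: -4>-5).
For Player 1, B strictly dominates T on the remaining columns (Left: 8>2); eliminate T.
Row M is eliminated: B beats it against every remaining column (Left: 8>-4).
Among the remaining strategies, none is strictly dominated by another pure strategy of the same player, so the elimination stops.
Surviving strategies — Player 1: {B}; Player 2: {Left}.

B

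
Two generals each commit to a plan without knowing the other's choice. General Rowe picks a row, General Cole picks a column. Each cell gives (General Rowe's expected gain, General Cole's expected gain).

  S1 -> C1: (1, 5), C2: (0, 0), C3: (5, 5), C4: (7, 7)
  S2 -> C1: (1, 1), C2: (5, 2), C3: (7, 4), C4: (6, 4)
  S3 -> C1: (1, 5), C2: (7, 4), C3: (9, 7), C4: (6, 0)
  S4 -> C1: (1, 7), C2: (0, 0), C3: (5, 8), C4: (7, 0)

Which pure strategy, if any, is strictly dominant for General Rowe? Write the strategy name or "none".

none

S1 fails to dominate S2 at C1 (1=1).
S2 fails to dominate S1 at C1 (1=1).
S3 fails to dominate S1 at C1 (1=1).
S4 fails to dominate S1 at C1 (1=1).
No single strategy dominates all the others.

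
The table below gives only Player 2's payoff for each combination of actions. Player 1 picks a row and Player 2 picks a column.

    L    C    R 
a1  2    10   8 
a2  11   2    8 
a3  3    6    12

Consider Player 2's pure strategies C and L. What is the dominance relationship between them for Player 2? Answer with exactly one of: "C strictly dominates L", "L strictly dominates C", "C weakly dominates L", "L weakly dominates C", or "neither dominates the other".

neither dominates the other

C's payoffs vs L's, by Player 1's action — a1: 10>2, a2: 2<11, a3: 6>3.
C does better at a1, a3 but worse at a2; neither strategy dominates the other.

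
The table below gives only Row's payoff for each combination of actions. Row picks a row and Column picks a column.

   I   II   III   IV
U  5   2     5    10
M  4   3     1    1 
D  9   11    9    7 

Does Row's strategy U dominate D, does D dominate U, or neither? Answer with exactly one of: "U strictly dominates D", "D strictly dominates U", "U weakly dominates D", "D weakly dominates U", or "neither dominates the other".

Compare U to D across each opponent action: I: 5<9, II: 2<11, III: 5<9, IV: 10>7.
U does better at IV but worse at I, II, III; neither strategy dominates the other.

neither dominates the other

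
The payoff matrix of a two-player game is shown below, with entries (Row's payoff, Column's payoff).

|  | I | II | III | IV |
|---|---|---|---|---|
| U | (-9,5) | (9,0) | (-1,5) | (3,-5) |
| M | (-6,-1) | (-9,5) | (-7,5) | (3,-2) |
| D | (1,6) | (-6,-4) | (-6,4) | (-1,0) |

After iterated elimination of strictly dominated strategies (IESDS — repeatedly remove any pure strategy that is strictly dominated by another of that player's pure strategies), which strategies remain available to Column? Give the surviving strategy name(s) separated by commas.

Column IV is eliminated: I beats it against every remaining row (U: 5>-5, M: -1>-2, D: 6>0).
Row M is eliminated: D beats it against every remaining column (I: 1>-6, II: -6>-9, III: -6>-7).
Column II is eliminated: I beats it against every remaining row (U: 5>0, D: 6>-4).
Among the remaining strategies, none is strictly dominated by another pure strategy of the same player, so the elimination stops.
Surviving strategies — Row: {U, D}; Column: {I, III}.

I, III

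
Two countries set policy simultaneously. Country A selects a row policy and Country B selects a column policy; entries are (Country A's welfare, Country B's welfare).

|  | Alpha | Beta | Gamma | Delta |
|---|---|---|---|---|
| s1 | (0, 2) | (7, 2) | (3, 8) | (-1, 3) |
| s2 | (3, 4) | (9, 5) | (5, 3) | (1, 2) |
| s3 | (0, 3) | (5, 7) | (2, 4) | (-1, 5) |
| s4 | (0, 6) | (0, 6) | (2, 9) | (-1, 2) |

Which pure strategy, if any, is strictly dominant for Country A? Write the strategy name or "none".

s2

s2 vs s1: Alpha: 3>0, Beta: 9>7, Gamma: 5>3, Delta: 1>-1.
s2 vs s3: Alpha: 3>0, Beta: 9>5, Gamma: 5>2, Delta: 1>-1.
s2 vs s4: Alpha: 3>0, Beta: 9>0, Gamma: 5>2, Delta: 1>-1.
s2 strictly beats every other strategy against every opponent action, so it is strictly dominant.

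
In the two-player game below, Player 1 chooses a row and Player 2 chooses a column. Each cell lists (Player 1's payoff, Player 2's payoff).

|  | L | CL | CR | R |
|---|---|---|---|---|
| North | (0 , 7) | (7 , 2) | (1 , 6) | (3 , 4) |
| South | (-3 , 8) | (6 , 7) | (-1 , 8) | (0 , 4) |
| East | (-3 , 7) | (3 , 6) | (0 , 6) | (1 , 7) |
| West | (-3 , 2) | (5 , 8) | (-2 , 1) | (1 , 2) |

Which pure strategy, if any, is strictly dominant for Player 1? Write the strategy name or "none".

North

North vs South: L: 0>-3, CL: 7>6, CR: 1>-1, R: 3>0.
North vs East: L: 0>-3, CL: 7>3, CR: 1>0, R: 3>1.
North vs West: L: 0>-3, CL: 7>5, CR: 1>-2, R: 3>1.
North strictly beats every other strategy against every opponent action, so it is strictly dominant.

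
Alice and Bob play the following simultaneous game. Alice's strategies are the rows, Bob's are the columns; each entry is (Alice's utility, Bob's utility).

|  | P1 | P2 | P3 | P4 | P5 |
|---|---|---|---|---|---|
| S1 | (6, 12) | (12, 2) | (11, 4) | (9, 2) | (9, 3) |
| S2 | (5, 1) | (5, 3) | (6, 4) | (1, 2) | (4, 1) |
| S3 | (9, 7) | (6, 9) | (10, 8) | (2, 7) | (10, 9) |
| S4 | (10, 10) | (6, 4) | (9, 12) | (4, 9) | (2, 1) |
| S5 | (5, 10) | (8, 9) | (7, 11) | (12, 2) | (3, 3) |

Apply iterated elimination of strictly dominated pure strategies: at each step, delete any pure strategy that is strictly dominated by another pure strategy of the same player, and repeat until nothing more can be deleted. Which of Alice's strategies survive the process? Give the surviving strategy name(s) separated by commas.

For Alice, S1 strictly dominates S2 on the remaining columns (P1: 6>5, P2: 12>5, P3: 11>6, P4: 9>1, P5: 9>4); eliminate S2.
Column P4 is eliminated: P3 beats it against every remaining row (S1: 4>2, S3: 8>7, S4: 12>9, S5: 11>2).
For Alice, S1 strictly dominates S5 on the remaining columns (P1: 6>5, P2: 12>8, P3: 11>7, P5: 9>3); eliminate S5.
Among the remaining strategies, none is strictly dominated by another pure strategy of the same player, so the elimination stops.
Surviving strategies — Alice: {S1, S3, S4}; Bob: {P1, P2, P3, P5}.

S1, S3, S4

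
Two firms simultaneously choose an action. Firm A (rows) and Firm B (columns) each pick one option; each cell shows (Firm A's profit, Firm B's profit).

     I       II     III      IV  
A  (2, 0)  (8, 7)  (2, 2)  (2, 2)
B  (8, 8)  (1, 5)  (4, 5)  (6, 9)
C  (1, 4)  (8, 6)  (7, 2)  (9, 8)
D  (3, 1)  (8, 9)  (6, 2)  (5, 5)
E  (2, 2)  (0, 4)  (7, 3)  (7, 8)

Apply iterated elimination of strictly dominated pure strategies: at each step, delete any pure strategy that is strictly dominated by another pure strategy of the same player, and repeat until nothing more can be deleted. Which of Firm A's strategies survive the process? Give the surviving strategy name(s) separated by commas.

For Firm B, IV strictly dominates I on the remaining rows (A: 2>0, B: 9>8, C: 8>4, D: 5>1, E: 8>2); eliminate I.
For Firm A, C strictly dominates B on the remaining columns (II: 8>1, III: 7>4, IV: 9>6); eliminate B.
Column III is eliminated: II beats it against every remaining row (A: 7>2, C: 6>2, D: 9>2, E: 4>3).
Row E is eliminated: C beats it against every remaining column (II: 8>0, IV: 9>7).
Among the remaining strategies, none is strictly dominated by another pure strategy of the same player, so the elimination stops.
Surviving strategies — Firm A: {A, C, D}; Firm B: {II, IV}.

A, C, D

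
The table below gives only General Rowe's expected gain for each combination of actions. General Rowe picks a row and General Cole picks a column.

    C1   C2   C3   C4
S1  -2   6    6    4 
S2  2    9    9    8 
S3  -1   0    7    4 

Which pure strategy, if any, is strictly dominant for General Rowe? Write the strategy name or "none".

S2

S2 vs S1: C1: 2>-2, C2: 9>6, C3: 9>6, C4: 8>4.
S2 vs S3: C1: 2>-1, C2: 9>0, C3: 9>7, C4: 8>4.
S2 strictly beats every other strategy against every opponent action, so it is strictly dominant.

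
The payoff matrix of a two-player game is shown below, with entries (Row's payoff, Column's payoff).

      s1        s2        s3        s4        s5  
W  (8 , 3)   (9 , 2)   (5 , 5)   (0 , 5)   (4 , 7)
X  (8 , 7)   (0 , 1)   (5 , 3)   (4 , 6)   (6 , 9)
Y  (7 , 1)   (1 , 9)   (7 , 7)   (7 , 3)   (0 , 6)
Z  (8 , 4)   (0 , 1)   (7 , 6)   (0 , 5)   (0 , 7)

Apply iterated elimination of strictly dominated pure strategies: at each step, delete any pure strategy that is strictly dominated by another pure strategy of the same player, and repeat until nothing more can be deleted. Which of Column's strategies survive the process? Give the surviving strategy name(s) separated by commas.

For Column, s5 strictly dominates s1 on the remaining rows (W: 7>3, X: 9>7, Y: 6>1, Z: 7>4); eliminate s1.
For Column, s5 strictly dominates s4 on the remaining rows (W: 7>5, X: 9>6, Y: 6>3, Z: 7>5); eliminate s4.
Among the remaining strategies, none is strictly dominated by another pure strategy of the same player, so the elimination stops.
Surviving strategies — Row: {W, X, Y, Z}; Column: {s2, s3, s5}.

s2, s3, s5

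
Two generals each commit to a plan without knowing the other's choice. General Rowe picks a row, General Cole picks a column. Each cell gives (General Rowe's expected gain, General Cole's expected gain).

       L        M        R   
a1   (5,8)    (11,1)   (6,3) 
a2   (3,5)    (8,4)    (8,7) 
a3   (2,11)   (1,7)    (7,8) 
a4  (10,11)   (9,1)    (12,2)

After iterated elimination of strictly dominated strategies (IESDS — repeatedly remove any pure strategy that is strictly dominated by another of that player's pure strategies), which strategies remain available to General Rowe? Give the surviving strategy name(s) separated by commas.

Row a2 is eliminated: a4 beats it against every remaining column (L: 10>3, M: 9>8, R: 12>8).
For General Rowe, a4 strictly dominates a3 on the remaining columns (L: 10>2, M: 9>1, R: 12>7); eliminate a3.
General Cole's strategy M is strictly dominated by L (a1: 8>1, a4: 11>1) and is removed.
General Rowe's strategy a1 is strictly dominated by a4 (L: 10>5, R: 12>6) and is removed.
General Cole's strategy R is strictly dominated by L (a4: 11>2) and is removed.
Among the remaining strategies, none is strictly dominated by another pure strategy of the same player, so the elimination stops.
Surviving strategies — General Rowe: {a4}; General Cole: {L}.

a4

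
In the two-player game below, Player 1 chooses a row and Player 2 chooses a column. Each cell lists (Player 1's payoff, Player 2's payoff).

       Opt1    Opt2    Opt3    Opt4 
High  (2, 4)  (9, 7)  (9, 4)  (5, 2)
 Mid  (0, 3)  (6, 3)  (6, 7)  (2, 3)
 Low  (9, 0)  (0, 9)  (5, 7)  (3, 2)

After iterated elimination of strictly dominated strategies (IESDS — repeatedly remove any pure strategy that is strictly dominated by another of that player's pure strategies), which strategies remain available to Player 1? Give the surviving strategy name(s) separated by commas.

Row Mid is eliminated: High beats it against every remaining column (Opt1: 2>0, Opt2: 9>6, Opt3: 9>6, Opt4: 5>2).
For Player 2, Opt2 strictly dominates Opt1 on the remaining rows (High: 7>4, Low: 9>0); eliminate Opt1.
For Player 1, High strictly dominates Low on the remaining columns (Opt2: 9>0, Opt3: 9>5, Opt4: 5>3); eliminate Low.
Column Opt3 is eliminated: Opt2 beats it against every remaining row (High: 7>4).
For Player 2, Opt2 strictly dominates Opt4 on the remaining rows (High: 7>2); eliminate Opt4.
Among the remaining strategies, none is strictly dominated by another pure strategy of the same player, so the elimination stops.
Surviving strategies — Player 1: {High}; Player 2: {Opt2}.

High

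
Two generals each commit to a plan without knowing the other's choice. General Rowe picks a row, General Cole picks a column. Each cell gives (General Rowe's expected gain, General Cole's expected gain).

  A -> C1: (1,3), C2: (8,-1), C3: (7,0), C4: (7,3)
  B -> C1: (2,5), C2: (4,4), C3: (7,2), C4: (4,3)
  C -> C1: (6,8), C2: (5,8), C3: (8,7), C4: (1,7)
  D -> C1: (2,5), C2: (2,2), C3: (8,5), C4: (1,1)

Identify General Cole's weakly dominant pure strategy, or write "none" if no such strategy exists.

C1

C1 vs C2: A: 3>-1, B: 5>4, C: 8=8, D: 5>2.
C1 vs C3: A: 3>0, B: 5>2, C: 8>7, D: 5=5.
C1 vs C4: A: 3=3, B: 5>3, C: 8>7, D: 5>1.
C1 is at least as good as every other strategy against every opponent action, so it is weakly dominant.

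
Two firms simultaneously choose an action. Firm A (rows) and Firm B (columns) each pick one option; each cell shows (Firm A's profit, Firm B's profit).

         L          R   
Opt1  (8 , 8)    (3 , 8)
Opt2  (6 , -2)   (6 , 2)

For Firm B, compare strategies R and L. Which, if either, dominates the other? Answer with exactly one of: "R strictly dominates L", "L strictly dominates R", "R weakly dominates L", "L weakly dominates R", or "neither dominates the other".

R's payoffs vs L's, by Firm A's action — Opt1: 8=8, Opt2: 2>-2.
R is at least as good everywhere and strictly better somewhere (tied only at Opt1), so R weakly but not strictly dominates L.

R weakly dominates L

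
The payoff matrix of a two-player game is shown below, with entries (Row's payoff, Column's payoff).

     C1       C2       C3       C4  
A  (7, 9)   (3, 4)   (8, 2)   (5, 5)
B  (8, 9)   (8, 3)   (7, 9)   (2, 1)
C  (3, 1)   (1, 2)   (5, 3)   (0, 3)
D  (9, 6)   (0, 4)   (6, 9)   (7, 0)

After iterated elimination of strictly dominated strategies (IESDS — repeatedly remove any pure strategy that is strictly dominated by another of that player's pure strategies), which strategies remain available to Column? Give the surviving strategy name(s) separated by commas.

Row C is eliminated: A beats it against every remaining column (C1: 7>3, C2: 3>1, C3: 8>5, C4: 5>0).
For Column, C1 strictly dominates C2 on the remaining rows (A: 9>4, B: 9>3, D: 6>4); eliminate C2.
Column C4 is eliminated: C1 beats it against every remaining row (A: 9>5, B: 9>1, D: 6>0).
Among the remaining strategies, none is strictly dominated by another pure strategy of the same player, so the elimination stops.
Surviving strategies — Row: {A, B, D}; Column: {C1, C3}.

C1, C3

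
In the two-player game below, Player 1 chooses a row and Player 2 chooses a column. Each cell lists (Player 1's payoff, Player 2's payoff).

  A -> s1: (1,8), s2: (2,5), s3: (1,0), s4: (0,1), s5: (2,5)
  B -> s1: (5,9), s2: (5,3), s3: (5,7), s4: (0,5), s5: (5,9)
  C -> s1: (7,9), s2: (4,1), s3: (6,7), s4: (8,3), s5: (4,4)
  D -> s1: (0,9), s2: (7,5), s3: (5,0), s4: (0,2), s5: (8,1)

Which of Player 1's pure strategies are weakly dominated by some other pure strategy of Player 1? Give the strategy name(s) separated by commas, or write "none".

B weakly dominates A — s1: 5>1, s2: 5>2, s3: 5>1, s4: 0=0, s5: 5>2.
B is not dominated — it holds its own against A at s1 (5>1); C at s2 (5>4); D at s1 (5>0).
C: no other strategy beats it everywhere (A at s1 (7>1); B at s1 (7>5); D at s1 (7>0)).
D is not dominated — it holds its own against A at s2 (7>2); B at s2 (7>5); C at s2 (7>4).

A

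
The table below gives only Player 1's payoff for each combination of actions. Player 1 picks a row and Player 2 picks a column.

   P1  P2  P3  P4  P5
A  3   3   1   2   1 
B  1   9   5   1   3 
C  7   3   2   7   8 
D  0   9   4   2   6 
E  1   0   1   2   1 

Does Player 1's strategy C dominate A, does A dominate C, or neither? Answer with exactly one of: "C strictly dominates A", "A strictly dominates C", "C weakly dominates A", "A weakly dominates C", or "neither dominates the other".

C's payoffs vs A's, by Player 2's action — P1: 7>3, P2: 3=3, P3: 2>1, P4: 7>2, P5: 8>1.
C is at least as good everywhere and strictly better somewhere (tied only at P2), so C weakly but not strictly dominates A.

C weakly dominates A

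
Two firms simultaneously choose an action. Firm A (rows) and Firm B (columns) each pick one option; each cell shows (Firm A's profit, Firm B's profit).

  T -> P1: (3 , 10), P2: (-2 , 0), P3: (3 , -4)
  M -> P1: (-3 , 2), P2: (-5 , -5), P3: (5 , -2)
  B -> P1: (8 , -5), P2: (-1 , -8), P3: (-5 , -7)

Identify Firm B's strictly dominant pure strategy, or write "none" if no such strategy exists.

P1 vs P2: T: 10>0, M: 2>-5, B: -5>-8.
P1 vs P3: T: 10>-4, M: 2>-2, B: -5>-7.
P1 strictly beats every other strategy against every opponent action, so it is strictly dominant.

P1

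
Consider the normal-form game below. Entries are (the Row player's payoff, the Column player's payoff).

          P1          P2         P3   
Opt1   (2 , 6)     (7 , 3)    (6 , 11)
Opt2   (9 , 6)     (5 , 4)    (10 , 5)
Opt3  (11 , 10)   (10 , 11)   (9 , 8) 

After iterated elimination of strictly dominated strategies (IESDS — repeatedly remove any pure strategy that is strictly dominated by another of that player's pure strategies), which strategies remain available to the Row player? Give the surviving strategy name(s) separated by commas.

For the Row player, Opt3 strictly dominates Opt1 on the remaining columns (P1: 11>2, P2: 10>7, P3: 9>6); eliminate Opt1.
For the Column player, P1 strictly dominates P3 on the remaining rows (Opt2: 6>5, Opt3: 10>8); eliminate P3.
For the Row player, Opt3 strictly dominates Opt2 on the remaining columns (P1: 11>9, P2: 10>5); eliminate Opt2.
For the Column player, P2 strictly dominates P1 on the remaining rows (Opt3: 11>10); eliminate P1.
Among the remaining strategies, none is strictly dominated by another pure strategy of the same player, so the elimination stops.
Surviving strategies — the Row player: {Opt3}; the Column player: {P2}.

Opt3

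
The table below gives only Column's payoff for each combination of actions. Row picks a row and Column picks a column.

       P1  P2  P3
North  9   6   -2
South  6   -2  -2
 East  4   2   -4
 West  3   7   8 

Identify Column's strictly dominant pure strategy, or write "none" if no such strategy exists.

P1 fails to dominate P2 at West (3<7).
P2 fails to dominate P1 at North (6<9).
P3 fails to dominate P1 at North (-2<9).
No single strategy dominates all the others.

none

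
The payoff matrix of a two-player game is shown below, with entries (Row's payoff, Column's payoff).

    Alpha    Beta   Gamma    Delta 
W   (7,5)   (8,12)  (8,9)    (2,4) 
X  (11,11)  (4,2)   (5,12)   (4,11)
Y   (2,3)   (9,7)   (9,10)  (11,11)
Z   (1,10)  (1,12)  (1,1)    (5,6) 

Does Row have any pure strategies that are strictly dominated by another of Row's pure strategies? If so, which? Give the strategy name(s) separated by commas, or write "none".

Z

W: no other strategy beats it everywhere (X at Beta (8>4); Y at Alpha (7>2); Z at Alpha (7>1)).
Nothing dominates X: W at Alpha (11>7); Y at Alpha (11>2); Z at Alpha (11>1).
Y: no other strategy beats it everywhere (W at Beta (9>8); X at Beta (9>4); Z at Alpha (2>1)).
Y strictly dominates Z — Alpha: 2>1, Beta: 9>1, Gamma: 9>1, Delta: 11>5.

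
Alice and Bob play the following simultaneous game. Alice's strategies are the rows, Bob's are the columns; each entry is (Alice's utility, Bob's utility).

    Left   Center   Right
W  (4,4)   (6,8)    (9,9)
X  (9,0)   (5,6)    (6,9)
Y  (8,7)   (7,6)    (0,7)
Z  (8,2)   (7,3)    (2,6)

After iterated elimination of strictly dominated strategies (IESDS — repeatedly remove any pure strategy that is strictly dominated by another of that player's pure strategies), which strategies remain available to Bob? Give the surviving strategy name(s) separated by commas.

Right

Column Center is eliminated: Right beats it against every remaining row (W: 9>8, X: 9>6, Y: 7>6, Z: 6>3).
For Alice, X strictly dominates Y on the remaining columns (Left: 9>8, Right: 6>0); eliminate Y.
Alice's strategy Z is strictly dominated by X (Left: 9>8, Right: 6>2) and is removed.
Bob's strategy Left is strictly dominated by Right (W: 9>4, X: 9>0) and is removed.
For Alice, W strictly dominates X on the remaining columns (Right: 9>6); eliminate X.
Among the remaining strategies, none is strictly dominated by another pure strategy of the same player, so the elimination stops.
Surviving strategies — Alice: {W}; Bob: {Right}.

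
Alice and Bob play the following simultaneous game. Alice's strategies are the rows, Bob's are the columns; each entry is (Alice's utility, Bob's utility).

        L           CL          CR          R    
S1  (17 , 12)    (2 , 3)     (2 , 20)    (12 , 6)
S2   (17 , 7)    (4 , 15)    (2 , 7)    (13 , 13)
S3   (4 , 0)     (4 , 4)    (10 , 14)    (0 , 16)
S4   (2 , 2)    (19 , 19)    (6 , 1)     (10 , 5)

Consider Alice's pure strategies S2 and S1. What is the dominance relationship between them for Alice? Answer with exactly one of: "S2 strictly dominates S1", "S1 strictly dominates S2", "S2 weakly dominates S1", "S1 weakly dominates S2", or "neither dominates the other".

Compare S2 to S1 across each choice by Bob: L: 17=17, CL: 4>2, CR: 2=2, R: 13>12.
S2 is at least as good everywhere and strictly better somewhere (tied only at L, CR), so S2 weakly but not strictly dominates S1.

S2 weakly dominates S1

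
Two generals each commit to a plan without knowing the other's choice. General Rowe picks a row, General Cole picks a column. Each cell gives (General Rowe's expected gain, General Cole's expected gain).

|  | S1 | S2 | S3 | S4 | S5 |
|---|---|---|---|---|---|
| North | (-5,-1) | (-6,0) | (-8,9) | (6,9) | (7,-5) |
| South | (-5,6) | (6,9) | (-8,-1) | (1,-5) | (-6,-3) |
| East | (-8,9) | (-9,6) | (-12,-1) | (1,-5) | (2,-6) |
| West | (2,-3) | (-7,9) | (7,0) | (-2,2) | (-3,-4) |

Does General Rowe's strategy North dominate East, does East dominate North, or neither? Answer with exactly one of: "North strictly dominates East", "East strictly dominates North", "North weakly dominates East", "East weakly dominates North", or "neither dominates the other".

North strictly dominates East

North's payoffs vs East's, by General Cole's action — S1: -5>-8, S2: -6>-9, S3: -8>-12, S4: 6>1, S5: 7>2.
Every comparison favours North, so North strictly dominates East.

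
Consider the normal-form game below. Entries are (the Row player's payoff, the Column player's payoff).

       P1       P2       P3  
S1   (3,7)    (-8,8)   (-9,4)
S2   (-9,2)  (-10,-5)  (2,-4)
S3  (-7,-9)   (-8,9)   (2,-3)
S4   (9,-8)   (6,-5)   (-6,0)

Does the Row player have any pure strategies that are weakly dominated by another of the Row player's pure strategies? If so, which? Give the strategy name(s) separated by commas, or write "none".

S4 weakly dominates S1 — P1: 9>3, P2: 6>-8, P3: -6>-9.
S2: dominated, since S3 does at least as well everywhere (P1: -7>-9, P2: -8>-10, P3: 2=2).
S3: no other strategy beats it everywhere (S1 at P3 (2>-9); S2 at P1 (-7>-9); S4 at P3 (2>-6)).
S4: no other strategy beats it everywhere (S1 at P1 (9>3); S2 at P1 (9>-9); S3 at P1 (9>-7)).

S1, S2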